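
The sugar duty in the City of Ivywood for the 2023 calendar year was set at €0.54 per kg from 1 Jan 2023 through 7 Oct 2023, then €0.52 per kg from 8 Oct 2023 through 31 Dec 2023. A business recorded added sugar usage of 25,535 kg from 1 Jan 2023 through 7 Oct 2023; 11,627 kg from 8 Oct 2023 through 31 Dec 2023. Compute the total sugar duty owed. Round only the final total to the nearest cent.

1 Jan – 7 Oct 2023: 25,535 kg at €0.54/kg → €13,788.90
8 Oct – 31 Dec 2023: 11,627 kg at €0.52/kg → €6,046.04

€19,834.94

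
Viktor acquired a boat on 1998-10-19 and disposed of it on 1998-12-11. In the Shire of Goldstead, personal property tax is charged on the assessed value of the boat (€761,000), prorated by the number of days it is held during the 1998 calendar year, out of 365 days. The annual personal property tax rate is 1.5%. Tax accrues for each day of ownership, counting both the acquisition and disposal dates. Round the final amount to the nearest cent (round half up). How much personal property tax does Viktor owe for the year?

€1,688.79

Days held (1998-10-19 to 1998-12-11): 54 out of 365
Tax = €761,000 × 1.5% × 54/365 = €1,688.7945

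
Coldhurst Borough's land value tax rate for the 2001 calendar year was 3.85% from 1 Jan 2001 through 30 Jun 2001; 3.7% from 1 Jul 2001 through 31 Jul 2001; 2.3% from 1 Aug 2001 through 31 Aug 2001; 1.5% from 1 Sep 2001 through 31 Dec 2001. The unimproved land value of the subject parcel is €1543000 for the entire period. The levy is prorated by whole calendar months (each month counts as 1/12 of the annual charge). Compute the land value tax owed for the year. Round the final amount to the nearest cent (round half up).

1 Jan – 30 Jun 2001: 6 months at 3.85% → €1543000 × 3.85% × 6/12 = €29702.7500
1 Jul – 31 Jul 2001: 1 month at 3.7% → €1543000 × 3.7% × 1/12 = €4757.5833
1 Aug – 31 Aug 2001: 1 month at 2.3% → €1543000 × 2.3% × 1/12 = €2957.4167
1 Sep – 31 Dec 2001: 4 months at 1.5% → €1543000 × 1.5% × 4/12 = €7715.0000
Total = €45132.7500

€45132.75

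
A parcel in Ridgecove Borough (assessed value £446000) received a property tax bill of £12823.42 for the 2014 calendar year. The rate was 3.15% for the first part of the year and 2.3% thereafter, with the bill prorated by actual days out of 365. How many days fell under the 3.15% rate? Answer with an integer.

247 days

Let d = days at the first rate; then 365 − d days at the second rate.
£446000 × [3.15%·d + 2.3%·(365−d)] / 365 = £12823.42
Solving gives d = 247, so the new rate took effect on September 5, 2014.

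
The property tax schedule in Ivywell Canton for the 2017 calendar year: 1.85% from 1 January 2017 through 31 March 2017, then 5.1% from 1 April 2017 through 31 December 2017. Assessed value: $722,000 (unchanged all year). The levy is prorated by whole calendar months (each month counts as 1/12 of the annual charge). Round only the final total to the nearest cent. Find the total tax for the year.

$30,955.75

1 January – 31 March 2017: 3 months at 1.85% → $722,000 × 1.85% × 3/12 = $3,339.2500
1 April – 31 December 2017: 9 months at 5.1% → $722,000 × 5.1% × 9/12 = $27,616.5000
Total = $30,955.7500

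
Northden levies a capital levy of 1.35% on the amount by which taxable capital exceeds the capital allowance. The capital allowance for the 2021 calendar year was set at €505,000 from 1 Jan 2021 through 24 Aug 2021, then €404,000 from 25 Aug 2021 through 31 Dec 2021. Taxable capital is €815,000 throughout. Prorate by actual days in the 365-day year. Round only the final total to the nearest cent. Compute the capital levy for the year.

€4,666.89

1 Jan – 24 Aug 2021: 236 days, exemption €505,000 → (€815,000 − €505,000) × 1.35% × 236/365 = €2,705.9178
25 Aug – 31 Dec 2021: 129 days, exemption €404,000 → (€815,000 − €404,000) × 1.35% × 129/365 = €1,960.9767
Total = €4,666.8945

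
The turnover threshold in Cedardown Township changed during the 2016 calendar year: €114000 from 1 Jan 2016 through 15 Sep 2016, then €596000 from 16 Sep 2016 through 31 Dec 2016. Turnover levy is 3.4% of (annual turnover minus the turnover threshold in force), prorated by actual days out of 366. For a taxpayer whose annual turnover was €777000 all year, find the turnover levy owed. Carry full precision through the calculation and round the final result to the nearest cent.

€17750.97

1 Jan – 15 Sep 2016: 259 days, exemption €114000 → (€777000 − €114000) × 3.4% × 259/366 = €15951.8525
16 Sep – 31 Dec 2016: 107 days, exemption €596000 → (€777000 − €596000) × 3.4% × 107/366 = €1799.1202
Total = €17750.9727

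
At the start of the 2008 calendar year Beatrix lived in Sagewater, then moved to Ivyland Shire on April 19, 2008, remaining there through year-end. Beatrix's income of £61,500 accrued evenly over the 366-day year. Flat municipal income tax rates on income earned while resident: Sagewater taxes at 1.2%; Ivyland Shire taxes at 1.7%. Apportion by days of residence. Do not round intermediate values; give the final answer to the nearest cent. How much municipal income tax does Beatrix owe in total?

Sagewater, January 1 – April 18, 2008: 109 days → £61,500 × 1.2% × 109/366 = £219.7869
Ivyland Shire, April 19 – December 31, 2008: 257 days → £61,500 × 1.7% × 257/366 = £734.1352
Total = £953.9221

£953.92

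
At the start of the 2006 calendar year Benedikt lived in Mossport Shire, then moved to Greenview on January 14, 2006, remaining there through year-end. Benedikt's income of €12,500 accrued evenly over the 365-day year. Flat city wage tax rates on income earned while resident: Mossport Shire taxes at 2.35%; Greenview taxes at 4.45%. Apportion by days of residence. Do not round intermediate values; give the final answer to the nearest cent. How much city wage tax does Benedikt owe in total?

€546.90

Mossport Shire, January 1 – January 13, 2006: 13 days → €12,500 × 2.35% × 13/365 = €10.4623
Greenview, January 14 – December 31, 2006: 352 days → €12,500 × 4.45% × 352/365 = €536.4384
Total = €546.9007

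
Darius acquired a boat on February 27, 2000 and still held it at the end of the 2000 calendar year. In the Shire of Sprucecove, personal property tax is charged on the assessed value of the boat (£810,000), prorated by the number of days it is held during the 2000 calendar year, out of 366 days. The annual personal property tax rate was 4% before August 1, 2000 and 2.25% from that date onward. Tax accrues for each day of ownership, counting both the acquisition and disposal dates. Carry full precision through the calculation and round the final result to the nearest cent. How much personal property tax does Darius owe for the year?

February 27 – July 31, 2000: 156 days at 4% → £810,000 × 4% × 156/366 = £13,809.8361
August 1 – December 31, 2000: 153 days at 2.25% → £810,000 × 2.25% × 153/366 = £7,618.6475
Total = £21,428.4836

£21,428.48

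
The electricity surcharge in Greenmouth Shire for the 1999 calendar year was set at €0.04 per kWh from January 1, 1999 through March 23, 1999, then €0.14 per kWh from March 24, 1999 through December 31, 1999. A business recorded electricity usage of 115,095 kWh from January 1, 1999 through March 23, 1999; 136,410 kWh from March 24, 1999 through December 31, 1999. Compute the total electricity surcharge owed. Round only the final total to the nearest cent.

€23701.20

January 1 – March 23, 1999: 115,095 kWh at €0.04/kWh → €4603.80
March 24 – December 31, 1999: 136,410 kWh at €0.14/kWh → €19097.40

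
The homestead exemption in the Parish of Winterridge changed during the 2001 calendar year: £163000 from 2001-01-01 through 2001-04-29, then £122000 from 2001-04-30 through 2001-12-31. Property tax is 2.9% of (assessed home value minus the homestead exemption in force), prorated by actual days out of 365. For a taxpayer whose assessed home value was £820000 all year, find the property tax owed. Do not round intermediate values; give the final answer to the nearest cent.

2001-01-01 to 2001-04-29: 119 days, exemption £163000 → (£820000 − £163000) × 2.9% × 119/365 = £6211.8000
2001-04-30 to 2001-12-31: 246 days, exemption £122000 → (£820000 − £122000) × 2.9% × 246/365 = £13642.5534
Total = £19854.3534

£19854.35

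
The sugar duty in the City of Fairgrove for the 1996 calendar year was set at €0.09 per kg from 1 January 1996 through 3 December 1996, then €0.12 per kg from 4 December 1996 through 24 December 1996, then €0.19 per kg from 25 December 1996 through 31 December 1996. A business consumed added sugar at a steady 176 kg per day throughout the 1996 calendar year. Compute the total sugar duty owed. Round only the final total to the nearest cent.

1 January – 3 December 1996: 338 days × 176 kg/day = 59,488 kg at €0.09/kg → €5353.92
4 December – 24 December 1996: 21 days × 176 kg/day = 3,696 kg at €0.12/kg → €443.52
25 December – 31 December 1996: 7 days × 176 kg/day = 1,232 kg at €0.19/kg → €234.08

€6031.52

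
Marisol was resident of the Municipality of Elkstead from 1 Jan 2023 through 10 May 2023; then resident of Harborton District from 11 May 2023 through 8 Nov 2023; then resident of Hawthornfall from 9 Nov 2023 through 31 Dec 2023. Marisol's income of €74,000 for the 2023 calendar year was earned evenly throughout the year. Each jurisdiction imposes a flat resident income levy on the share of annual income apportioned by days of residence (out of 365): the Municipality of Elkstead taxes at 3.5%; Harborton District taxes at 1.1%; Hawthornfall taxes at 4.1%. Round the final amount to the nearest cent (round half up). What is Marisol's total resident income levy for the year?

€1,768.90

The Municipality of Elkstead, 1 Jan – 10 May 2023: 130 days → €74,000 × 3.5% × 130/365 = €922.4658
Harborton District, 11 May – 8 Nov 2023: 182 days → €74,000 × 1.1% × 182/365 = €405.8849
Hawthornfall, 9 Nov – 31 Dec 2023: 53 days → €74,000 × 4.1% × 53/365 = €440.5534
Total = €1,768.9041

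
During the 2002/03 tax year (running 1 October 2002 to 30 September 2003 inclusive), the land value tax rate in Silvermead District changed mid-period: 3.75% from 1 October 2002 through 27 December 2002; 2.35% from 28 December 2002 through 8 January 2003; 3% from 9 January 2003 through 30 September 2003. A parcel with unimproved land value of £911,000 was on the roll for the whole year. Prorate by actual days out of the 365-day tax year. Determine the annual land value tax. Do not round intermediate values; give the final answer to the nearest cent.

1 October – 27 December 2002: 88 days at 3.75% → £911,000 × 3.75% × 88/365 = £8,236.4384
28 December 2002 – 8 January 2003: 12 days at 2.35% → £911,000 × 2.35% × 12/365 = £703.8411
9 January – 30 September 2003: 265 days at 3% → £911,000 × 3% × 265/365 = £19,842.3288
Total = £28,782.6082

£28,782.61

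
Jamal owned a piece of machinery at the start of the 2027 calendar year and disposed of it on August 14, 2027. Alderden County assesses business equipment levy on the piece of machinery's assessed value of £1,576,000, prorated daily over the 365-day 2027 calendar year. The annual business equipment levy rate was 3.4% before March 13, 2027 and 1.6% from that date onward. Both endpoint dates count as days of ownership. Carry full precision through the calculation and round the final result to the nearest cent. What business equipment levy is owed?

£21,131.35

January 1 – March 12, 2027: 71 days at 3.4% → £1,576,000 × 3.4% × 71/365 = £10,423.1890
March 13 – August 14, 2027: 155 days at 1.6% → £1,576,000 × 1.6% × 155/365 = £10,708.1644
Total = £21,131.3534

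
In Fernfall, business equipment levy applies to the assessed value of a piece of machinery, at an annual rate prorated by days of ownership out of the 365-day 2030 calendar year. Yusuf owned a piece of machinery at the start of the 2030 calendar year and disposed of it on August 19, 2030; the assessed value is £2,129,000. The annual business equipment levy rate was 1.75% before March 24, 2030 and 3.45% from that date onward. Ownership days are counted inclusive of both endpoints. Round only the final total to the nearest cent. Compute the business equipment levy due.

£38,354.08

January 1 – March 23, 2030: 82 days at 1.75% → £2,129,000 × 1.75% × 82/365 = £8,370.1781
March 24 – August 19, 2030: 149 days at 3.45% → £2,129,000 × 3.45% × 149/365 = £29,983.9027
Total = £38,354.0808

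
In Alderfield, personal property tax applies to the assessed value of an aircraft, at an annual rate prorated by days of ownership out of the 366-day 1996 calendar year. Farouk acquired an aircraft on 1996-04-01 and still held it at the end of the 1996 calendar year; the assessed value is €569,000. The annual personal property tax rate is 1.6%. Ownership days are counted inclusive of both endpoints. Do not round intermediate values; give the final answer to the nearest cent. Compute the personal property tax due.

€6,840.44

Days held (1996-04-01 to 1996-12-31): 275 out of 366
Tax = €569,000 × 1.6% × 275/366 = €6,840.4372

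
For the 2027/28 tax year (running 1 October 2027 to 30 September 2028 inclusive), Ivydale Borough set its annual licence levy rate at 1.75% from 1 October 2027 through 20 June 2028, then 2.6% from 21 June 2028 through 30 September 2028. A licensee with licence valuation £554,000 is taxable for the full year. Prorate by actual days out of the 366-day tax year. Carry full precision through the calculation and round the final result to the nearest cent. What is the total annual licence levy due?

£11,007.34

1 October 2027 – 20 June 2028: 264 days at 1.75% → £554,000 × 1.75% × 264/366 = £6,993.1148
21 June – 30 September 2028: 102 days at 2.6% → £554,000 × 2.6% × 102/366 = £4,014.2295
Total = £11,007.3443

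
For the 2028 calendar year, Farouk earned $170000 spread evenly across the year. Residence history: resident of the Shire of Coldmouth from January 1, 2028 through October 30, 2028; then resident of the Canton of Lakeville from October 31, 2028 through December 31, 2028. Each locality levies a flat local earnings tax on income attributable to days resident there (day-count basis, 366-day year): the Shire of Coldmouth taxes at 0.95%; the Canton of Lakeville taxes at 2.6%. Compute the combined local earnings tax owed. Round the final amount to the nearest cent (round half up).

$2090.16

The Shire of Coldmouth, January 1 – October 30, 2028: 304 days → $170000 × 0.95% × 304/366 = $1341.4208
The Canton of Lakeville, October 31 – December 31, 2028: 62 days → $170000 × 2.6% × 62/366 = $748.7432
Total = $2090.1639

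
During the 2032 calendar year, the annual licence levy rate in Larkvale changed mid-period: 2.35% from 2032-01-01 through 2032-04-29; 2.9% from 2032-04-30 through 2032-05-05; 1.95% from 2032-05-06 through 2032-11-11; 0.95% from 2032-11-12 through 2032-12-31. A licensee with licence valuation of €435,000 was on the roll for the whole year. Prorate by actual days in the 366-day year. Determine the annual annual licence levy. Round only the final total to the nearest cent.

2032-01-01 to 2032-04-29: 120 days at 2.35% → €435,000 × 2.35% × 120/366 = €3,351.6393
2032-04-30 to 2032-05-05: 6 days at 2.9% → €435,000 × 2.9% × 6/366 = €206.8033
2032-05-06 to 2032-11-11: 190 days at 1.95% → €435,000 × 1.95% × 190/366 = €4,403.4836
2032-11-12 to 2032-12-31: 50 days at 0.95% → €435,000 × 0.95% × 50/366 = €564.5492
Total = €8,526.4754

€8,526.48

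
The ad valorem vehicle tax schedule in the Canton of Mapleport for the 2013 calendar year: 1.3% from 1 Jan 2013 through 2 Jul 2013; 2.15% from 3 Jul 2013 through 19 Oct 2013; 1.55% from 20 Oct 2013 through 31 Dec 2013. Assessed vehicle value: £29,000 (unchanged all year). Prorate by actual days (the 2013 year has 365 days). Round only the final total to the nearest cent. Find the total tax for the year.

£465.11

1 Jan – 2 Jul 2013: 183 days at 1.3% → £29,000 × 1.3% × 183/365 = £189.0164
3 Jul – 19 Oct 2013: 109 days at 2.15% → £29,000 × 2.15% × 109/365 = £186.1959
20 Oct – 31 Dec 2013: 73 days at 1.55% → £29,000 × 1.55% × 73/365 = £89.9000
Total = £465.1123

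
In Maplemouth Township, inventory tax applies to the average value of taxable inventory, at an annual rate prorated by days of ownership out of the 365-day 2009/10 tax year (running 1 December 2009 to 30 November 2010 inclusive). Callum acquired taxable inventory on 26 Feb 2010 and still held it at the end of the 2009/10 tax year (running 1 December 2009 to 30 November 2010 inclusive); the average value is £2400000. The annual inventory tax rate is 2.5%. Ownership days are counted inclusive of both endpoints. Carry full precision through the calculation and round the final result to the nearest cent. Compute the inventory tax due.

Days held (26 Feb – 30 Nov 2010): 278 out of 365
Tax = £2400000 × 2.5% × 278/365 = £45698.6301

£45698.63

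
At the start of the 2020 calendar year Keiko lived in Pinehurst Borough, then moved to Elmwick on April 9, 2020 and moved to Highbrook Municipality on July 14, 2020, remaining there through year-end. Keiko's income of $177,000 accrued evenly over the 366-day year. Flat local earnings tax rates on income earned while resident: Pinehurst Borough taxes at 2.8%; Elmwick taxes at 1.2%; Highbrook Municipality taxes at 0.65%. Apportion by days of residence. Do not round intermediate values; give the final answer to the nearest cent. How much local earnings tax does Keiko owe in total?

$2,435.20

Pinehurst Borough, January 1 – April 8, 2020: 99 days → $177,000 × 2.8% × 99/366 = $1,340.5574
Elmwick, April 9 – July 13, 2020: 96 days → $177,000 × 1.2% × 96/366 = $557.1148
Highbrook Municipality, July 14 – December 31, 2020: 171 days → $177,000 × 0.65% × 171/366 = $537.5287
Total = $2,435.2008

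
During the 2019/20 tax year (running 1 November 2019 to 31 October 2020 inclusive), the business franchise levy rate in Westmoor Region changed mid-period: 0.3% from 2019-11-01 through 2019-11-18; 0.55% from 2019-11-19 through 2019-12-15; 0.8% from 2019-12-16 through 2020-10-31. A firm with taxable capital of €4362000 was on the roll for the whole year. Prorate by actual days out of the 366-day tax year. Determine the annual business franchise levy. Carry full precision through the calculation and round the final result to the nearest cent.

€33018.91

2019-11-01 to 2019-11-18: 18 days at 0.3% → €4362000 × 0.3% × 18/366 = €643.5738
2019-11-19 to 2019-12-15: 27 days at 0.55% → €4362000 × 0.55% × 27/366 = €1769.8279
2019-12-16 to 2020-10-31: 321 days at 0.8% → €4362000 × 0.8% × 321/366 = €30605.5082
Total = €33018.9098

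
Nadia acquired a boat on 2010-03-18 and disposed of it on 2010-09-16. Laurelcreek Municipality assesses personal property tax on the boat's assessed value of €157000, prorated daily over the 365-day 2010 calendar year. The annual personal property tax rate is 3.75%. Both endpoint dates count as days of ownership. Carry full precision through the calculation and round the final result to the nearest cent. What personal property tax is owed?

Days held (2010-03-18 to 2010-09-16): 183 out of 365
Tax = €157000 × 3.75% × 183/365 = €2951.8151

€2951.82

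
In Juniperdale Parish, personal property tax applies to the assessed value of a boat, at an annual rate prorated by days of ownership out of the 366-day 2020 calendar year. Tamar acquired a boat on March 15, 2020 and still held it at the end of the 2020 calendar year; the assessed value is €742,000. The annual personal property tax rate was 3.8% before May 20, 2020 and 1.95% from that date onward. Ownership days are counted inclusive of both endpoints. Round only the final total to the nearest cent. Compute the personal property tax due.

€14,018.93

March 15 – May 19, 2020: 66 days at 3.8% → €742,000 × 3.8% × 66/366 = €5,084.5246
May 20 – December 31, 2020: 226 days at 1.95% → €742,000 × 1.95% × 226/366 = €8,934.4098
Total = €14,018.9344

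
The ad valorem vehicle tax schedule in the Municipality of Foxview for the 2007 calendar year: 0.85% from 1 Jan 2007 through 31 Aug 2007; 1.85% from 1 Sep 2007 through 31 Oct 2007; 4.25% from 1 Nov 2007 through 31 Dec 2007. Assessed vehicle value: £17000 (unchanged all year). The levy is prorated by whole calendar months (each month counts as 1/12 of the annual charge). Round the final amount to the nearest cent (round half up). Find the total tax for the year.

1 Jan – 31 Aug 2007: 8 months at 0.85% → £17000 × 0.85% × 8/12 = £96.3333
1 Sep – 31 Oct 2007: 2 months at 1.85% → £17000 × 1.85% × 2/12 = £52.4167
1 Nov – 31 Dec 2007: 2 months at 4.25% → £17000 × 4.25% × 2/12 = £120.4167
Total = £269.1667

£269.17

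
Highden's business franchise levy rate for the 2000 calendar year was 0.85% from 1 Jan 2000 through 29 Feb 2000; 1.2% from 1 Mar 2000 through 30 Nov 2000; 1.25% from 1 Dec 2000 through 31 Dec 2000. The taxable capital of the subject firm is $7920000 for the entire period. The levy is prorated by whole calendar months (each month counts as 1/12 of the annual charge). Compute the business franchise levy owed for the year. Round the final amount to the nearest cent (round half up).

$90750.00

1 Jan – 29 Feb 2000: 2 months at 0.85% → $7920000 × 0.85% × 2/12 = $11220.0000
1 Mar – 30 Nov 2000: 9 months at 1.2% → $7920000 × 1.2% × 9/12 = $71280.0000
1 Dec – 31 Dec 2000: 1 month at 1.25% → $7920000 × 1.25% × 1/12 = $8250.0000
Total = $90750.0000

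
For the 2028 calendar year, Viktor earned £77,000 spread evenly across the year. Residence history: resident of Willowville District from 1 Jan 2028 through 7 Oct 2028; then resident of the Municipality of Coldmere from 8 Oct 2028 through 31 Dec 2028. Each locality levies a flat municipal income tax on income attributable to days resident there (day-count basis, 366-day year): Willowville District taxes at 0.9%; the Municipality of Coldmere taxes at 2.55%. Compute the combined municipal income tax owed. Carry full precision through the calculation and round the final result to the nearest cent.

£988.06

Willowville District, 1 Jan – 7 Oct 2028: 281 days → £77,000 × 0.9% × 281/366 = £532.0574
The Municipality of Coldmere, 8 Oct – 31 Dec 2028: 85 days → £77,000 × 2.55% × 85/366 = £456.0041
Total = £988.0615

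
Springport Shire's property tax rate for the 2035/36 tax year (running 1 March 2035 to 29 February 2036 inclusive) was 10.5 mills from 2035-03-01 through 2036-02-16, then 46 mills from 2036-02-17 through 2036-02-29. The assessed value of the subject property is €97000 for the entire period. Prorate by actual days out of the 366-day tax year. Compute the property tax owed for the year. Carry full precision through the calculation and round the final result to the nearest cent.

€1140.81

2035-03-01 to 2036-02-16: 353 days at 10.5 mills → €97000 × 1.05% × 353/366 = €982.3238
2036-02-17 to 2036-02-29: 13 days at 46 mills → €97000 × 4.6% × 13/366 = €158.4863
Total = €1140.8101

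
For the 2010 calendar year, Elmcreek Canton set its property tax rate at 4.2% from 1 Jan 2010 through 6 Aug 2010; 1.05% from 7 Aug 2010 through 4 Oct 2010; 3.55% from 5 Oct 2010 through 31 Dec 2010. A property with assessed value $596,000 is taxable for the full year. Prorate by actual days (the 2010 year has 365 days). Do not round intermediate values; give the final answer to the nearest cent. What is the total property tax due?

1 Jan – 6 Aug 2010: 218 days at 4.2% → $596,000 × 4.2% × 218/365 = $14,950.6192
7 Aug – 4 Oct 2010: 59 days at 1.05% → $596,000 × 1.05% × 59/365 = $1,011.5671
5 Oct – 31 Dec 2010: 88 days at 3.55% → $596,000 × 3.55% × 88/365 = $5,101.1068
Total = $21,063.2932

$21,063.29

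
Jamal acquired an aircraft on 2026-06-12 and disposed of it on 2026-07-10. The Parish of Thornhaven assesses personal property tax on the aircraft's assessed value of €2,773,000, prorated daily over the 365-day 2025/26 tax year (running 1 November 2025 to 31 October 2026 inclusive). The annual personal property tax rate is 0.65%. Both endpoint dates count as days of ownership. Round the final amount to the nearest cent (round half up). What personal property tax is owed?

Days held (2026-06-12 to 2026-07-10): 29 out of 365
Tax = €2,773,000 × 0.65% × 29/365 = €1,432.0836

€1,432.08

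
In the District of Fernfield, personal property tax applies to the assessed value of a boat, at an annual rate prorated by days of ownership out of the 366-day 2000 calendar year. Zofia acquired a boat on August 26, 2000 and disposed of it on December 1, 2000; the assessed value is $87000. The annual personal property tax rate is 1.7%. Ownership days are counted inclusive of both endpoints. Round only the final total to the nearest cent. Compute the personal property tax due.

$396.02

Days held (August 26 – December 1, 2000): 98 out of 366
Tax = $87000 × 1.7% × 98/366 = $396.0164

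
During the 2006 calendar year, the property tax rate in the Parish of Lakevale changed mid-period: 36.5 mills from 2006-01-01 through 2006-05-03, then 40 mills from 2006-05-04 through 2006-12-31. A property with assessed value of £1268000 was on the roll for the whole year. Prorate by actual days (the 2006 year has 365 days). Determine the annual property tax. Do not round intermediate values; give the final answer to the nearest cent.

2006-01-01 to 2006-05-03: 123 days at 36.5 mills → £1268000 × 3.65% × 123/365 = £15596.4000
2006-05-04 to 2006-12-31: 242 days at 40 mills → £1268000 × 4% × 242/365 = £33628.0548
Total = £49224.4548

£49224.45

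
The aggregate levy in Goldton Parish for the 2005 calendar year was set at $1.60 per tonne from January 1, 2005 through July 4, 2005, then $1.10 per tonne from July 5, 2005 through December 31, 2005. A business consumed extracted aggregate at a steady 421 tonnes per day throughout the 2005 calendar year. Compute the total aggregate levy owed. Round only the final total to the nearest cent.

January 1 – July 4, 2005: 185 days × 421 tonnes/day = 77,885 tonnes at $1.60/tonne → $124,616.00
July 5 – December 31, 2005: 180 days × 421 tonnes/day = 75,780 tonnes at $1.10/tonne → $83,358.00

$207,974.00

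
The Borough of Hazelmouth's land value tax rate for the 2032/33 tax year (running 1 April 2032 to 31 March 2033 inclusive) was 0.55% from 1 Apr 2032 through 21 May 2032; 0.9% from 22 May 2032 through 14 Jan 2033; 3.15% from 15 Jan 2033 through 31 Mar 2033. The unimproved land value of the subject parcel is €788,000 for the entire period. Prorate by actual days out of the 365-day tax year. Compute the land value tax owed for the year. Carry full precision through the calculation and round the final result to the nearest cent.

€10,398.36

1 Apr – 21 May 2032: 51 days at 0.55% → €788,000 × 0.55% × 51/365 = €605.5726
22 May 2032 – 14 Jan 2033: 238 days at 0.9% → €788,000 × 0.9% × 238/365 = €4,624.3726
15 Jan – 31 Mar 2033: 76 days at 3.15% → €788,000 × 3.15% × 76/365 = €5,168.4164
Total = €10,398.3616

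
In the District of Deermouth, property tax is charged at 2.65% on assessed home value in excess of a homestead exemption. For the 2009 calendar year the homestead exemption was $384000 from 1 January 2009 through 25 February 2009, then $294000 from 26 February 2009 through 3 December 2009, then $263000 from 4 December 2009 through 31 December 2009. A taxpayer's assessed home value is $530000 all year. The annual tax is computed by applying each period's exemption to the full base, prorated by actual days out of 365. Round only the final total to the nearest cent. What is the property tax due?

1 January – 25 February 2009: 56 days, exemption $384000 → ($530000 − $384000) × 2.65% × 56/365 = $593.6000
26 February – 3 December 2009: 281 days, exemption $294000 → ($530000 − $294000) × 2.65% × 281/365 = $4814.7233
4 December – 31 December 2009: 28 days, exemption $263000 → ($530000 − $263000) × 2.65% × 28/365 = $542.7781
Total = $5951.1014

$5951.10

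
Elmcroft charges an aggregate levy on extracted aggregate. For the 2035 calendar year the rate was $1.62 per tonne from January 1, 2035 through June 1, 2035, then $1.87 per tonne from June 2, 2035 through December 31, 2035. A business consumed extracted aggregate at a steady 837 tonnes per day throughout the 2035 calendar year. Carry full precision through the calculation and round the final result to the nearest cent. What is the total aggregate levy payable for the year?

$539,488.35

January 1 – June 1, 2035: 152 days × 837 tonnes/day = 127,224 tonnes at $1.62/tonne → $206,102.88
June 2 – December 31, 2035: 213 days × 837 tonnes/day = 178,281 tonnes at $1.87/tonne → $333,385.47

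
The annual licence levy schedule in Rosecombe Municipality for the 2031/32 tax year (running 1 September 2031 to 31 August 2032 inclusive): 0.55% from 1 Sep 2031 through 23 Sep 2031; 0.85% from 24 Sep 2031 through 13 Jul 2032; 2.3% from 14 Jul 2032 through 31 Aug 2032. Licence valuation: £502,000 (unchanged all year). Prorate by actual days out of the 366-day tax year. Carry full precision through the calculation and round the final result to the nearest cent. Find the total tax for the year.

£5,146.87

1 Sep – 23 Sep 2031: 23 days at 0.55% → £502,000 × 0.55% × 23/366 = £173.5055
24 Sep 2031 – 13 Jul 2032: 294 days at 0.85% → £502,000 × 0.85% × 294/366 = £3,427.5902
14 Jul – 31 Aug 2032: 49 days at 2.3% → £502,000 × 2.3% × 49/366 = £1,545.7760
Total = £5,146.8716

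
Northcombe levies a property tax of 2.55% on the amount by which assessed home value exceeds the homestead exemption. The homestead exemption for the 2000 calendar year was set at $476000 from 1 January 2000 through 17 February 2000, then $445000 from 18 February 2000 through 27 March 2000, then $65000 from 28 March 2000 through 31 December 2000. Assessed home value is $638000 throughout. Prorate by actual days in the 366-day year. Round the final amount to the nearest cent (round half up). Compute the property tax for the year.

1 January – 17 February 2000: 48 days, exemption $476000 → ($638000 − $476000) × 2.55% × 48/366 = $541.7705
18 February – 27 March 2000: 39 days, exemption $445000 → ($638000 − $445000) × 2.55% × 39/366 = $524.4221
28 March – 31 December 2000: 279 days, exemption $65000 → ($638000 − $65000) × 2.55% × 279/366 = $11138.2746
Total = $12204.4672

$12204.47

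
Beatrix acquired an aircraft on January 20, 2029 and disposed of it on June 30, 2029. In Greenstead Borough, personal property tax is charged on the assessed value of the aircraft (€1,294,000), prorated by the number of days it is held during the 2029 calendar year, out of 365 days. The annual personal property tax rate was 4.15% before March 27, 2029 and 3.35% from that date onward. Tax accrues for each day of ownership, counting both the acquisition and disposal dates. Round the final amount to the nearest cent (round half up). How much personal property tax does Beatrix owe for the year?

January 20 – March 26, 2029: 66 days at 4.15% → €1,294,000 × 4.15% × 66/365 = €9,710.3178
March 27 – June 30, 2029: 96 days at 3.35% → €1,294,000 × 3.35% × 96/365 = €11,401.3808
Total = €21,111.6986

€21,111.70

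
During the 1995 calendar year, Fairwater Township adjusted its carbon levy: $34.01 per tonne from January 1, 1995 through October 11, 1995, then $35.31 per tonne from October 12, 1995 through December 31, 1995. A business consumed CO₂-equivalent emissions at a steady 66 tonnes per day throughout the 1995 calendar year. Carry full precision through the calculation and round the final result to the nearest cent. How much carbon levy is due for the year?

January 1 – October 11, 1995: 284 days × 66 tonnes/day = 18,744 tonnes at $34.01/tonne → $637483.44
October 12 – December 31, 1995: 81 days × 66 tonnes/day = 5,346 tonnes at $35.31/tonne → $188767.26

$826250.70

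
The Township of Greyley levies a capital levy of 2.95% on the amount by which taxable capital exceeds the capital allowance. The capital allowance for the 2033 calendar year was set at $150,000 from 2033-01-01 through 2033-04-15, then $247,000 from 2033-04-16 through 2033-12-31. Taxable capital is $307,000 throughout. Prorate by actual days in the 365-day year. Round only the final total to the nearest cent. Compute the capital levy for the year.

$2,593.17

2033-01-01 to 2033-04-15: 105 days, exemption $150,000 → ($307,000 − $150,000) × 2.95% × 105/365 = $1,332.3493
2033-04-16 to 2033-12-31: 260 days, exemption $247,000 → ($307,000 − $247,000) × 2.95% × 260/365 = $1,260.8219
Total = $2,593.1712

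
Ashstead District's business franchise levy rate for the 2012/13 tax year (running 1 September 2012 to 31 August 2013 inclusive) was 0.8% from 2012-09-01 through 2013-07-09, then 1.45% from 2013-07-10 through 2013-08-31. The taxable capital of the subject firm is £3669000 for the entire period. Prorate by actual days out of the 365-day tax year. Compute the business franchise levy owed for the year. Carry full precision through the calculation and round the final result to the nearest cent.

£32814.93

2012-09-01 to 2013-07-09: 312 days at 0.8% → £3669000 × 0.8% × 312/365 = £25089.9288
2013-07-10 to 2013-08-31: 53 days at 1.45% → £3669000 × 1.45% × 53/365 = £7725.0041
Total = £32814.9329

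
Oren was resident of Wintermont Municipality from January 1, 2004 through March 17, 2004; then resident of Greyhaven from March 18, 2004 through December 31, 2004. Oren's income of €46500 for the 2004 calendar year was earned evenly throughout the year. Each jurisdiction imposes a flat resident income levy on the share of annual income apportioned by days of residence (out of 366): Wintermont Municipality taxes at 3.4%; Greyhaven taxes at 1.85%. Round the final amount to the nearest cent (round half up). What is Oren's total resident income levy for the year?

Wintermont Municipality, January 1 – March 17, 2004: 77 days → €46500 × 3.4% × 77/366 = €332.6148
Greyhaven, March 18 – December 31, 2004: 289 days → €46500 × 1.85% × 289/366 = €679.2684
Total = €1011.8832

€1011.88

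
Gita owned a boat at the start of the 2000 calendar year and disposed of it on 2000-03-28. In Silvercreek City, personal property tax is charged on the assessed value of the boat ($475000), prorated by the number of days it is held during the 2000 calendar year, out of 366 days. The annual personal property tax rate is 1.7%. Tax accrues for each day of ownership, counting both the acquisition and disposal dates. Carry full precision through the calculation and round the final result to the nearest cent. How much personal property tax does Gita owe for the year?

$1941.53

Days held (2000-01-01 to 2000-03-28): 88 out of 366
Tax = $475000 × 1.7% × 88/366 = $1941.5301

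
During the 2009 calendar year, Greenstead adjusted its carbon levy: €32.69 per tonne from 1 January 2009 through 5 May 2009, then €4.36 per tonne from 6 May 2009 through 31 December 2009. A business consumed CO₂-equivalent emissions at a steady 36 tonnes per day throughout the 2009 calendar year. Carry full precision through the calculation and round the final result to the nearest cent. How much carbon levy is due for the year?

1 January – 5 May 2009: 125 days × 36 tonnes/day = 4,500 tonnes at €32.69/tonne → €147,105.00
6 May – 31 December 2009: 240 days × 36 tonnes/day = 8,640 tonnes at €4.36/tonne → €37,670.40

€184,775.40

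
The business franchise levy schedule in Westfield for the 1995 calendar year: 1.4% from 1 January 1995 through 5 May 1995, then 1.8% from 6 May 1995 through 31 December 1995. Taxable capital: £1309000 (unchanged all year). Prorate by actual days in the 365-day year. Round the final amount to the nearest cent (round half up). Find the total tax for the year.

1 January – 5 May 1995: 125 days at 1.4% → £1309000 × 1.4% × 125/365 = £6276.0274
6 May – 31 December 1995: 240 days at 1.8% → £1309000 × 1.8% × 240/365 = £15492.8219
Total = £21768.8493

£21768.85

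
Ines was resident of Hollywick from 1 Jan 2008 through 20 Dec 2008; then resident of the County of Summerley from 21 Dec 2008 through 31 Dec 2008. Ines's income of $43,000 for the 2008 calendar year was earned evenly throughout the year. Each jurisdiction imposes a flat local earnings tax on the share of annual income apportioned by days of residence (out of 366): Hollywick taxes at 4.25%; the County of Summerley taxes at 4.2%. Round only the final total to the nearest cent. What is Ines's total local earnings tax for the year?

$1,826.85

Hollywick, 1 Jan – 20 Dec 2008: 355 days → $43,000 × 4.25% × 355/366 = $1,772.5751
The County of Summerley, 21 Dec – 31 Dec 2008: 11 days → $43,000 × 4.2% × 11/366 = $54.2787
Total = $1,826.8538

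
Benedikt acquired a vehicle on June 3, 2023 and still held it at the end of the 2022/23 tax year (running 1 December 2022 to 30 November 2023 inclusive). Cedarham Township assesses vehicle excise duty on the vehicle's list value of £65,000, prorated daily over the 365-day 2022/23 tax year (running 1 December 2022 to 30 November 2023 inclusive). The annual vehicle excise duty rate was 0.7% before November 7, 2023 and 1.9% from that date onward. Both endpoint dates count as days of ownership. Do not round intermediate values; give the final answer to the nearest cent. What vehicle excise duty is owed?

June 3 – November 6, 2023: 157 days at 0.7% → £65,000 × 0.7% × 157/365 = £195.7123
November 7 – November 30, 2023: 24 days at 1.9% → £65,000 × 1.9% × 24/365 = £81.2055
Total = £276.9178

£276.92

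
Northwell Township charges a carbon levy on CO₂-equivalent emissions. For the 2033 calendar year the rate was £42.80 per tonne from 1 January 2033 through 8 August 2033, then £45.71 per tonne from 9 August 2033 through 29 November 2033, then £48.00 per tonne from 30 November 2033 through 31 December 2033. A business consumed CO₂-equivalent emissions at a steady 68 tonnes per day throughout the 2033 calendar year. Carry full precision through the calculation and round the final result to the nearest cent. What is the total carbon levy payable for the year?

1 January – 8 August 2033: 220 days × 68 tonnes/day = 14,960 tonnes at £42.80/tonne → £640,288.00
9 August – 29 November 2033: 113 days × 68 tonnes/day = 7,684 tonnes at £45.71/tonne → £351,235.64
30 November – 31 December 2033: 32 days × 68 tonnes/day = 2,176 tonnes at £48.00/tonne → £104,448.00

£1,095,971.64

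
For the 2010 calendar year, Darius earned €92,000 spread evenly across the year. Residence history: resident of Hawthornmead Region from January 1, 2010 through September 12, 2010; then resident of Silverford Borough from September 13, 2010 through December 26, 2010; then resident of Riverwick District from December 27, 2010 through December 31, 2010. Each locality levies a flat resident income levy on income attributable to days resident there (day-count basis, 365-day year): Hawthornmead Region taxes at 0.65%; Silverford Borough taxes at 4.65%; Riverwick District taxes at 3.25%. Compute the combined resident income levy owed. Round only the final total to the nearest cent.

€1,689.40

Hawthornmead Region, January 1 – September 12, 2010: 255 days → €92,000 × 0.65% × 255/365 = €417.7808
Silverford Borough, September 13 – December 26, 2010: 105 days → €92,000 × 4.65% × 105/365 = €1,230.6575
Riverwick District, December 27 – December 31, 2010: 5 days → €92,000 × 3.25% × 5/365 = €40.9589
Total = €1,689.3973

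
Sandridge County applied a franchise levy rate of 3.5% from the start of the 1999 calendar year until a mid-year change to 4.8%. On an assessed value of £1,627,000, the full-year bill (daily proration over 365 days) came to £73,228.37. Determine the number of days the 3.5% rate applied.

84 days

Let d = days at the first rate; then 365 − d days at the second rate.
£1,627,000 × [3.5%·d + 4.8%·(365−d)] / 365 = £73,228.37
Solving gives d = 84, so the new rate took effect on 26 Mar 1999.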